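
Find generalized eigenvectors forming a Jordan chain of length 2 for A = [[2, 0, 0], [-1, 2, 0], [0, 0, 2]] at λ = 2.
v_1 = [[1, 3, 0]]^T, v_2 = [[0, -1, 0]]^T

We seek v_1 ∈ ker((A - 2I)^2) \ ker(A - 2I), then set v_{i+1} = (A - 2I) v_i.

One such chain is v_1 = [[1, 3, 0]]^T, v_2 = [[0, -1, 0]]^T. Check: (A - 2I) v_2 = [[0, 0, 0]]^T = 0.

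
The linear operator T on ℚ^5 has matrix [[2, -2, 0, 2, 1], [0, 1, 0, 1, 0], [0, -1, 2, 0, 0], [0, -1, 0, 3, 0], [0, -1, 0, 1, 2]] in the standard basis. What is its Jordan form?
The characteristic polynomial is det(xI - A) = (x - 2)^5, so the eigenvalues are 2 (algebraic multiplicity 5).

For λ = 2: rank(A - 2I) = 3, rank((A - 2I)^2) = 1, rank((A - 2I)^3) = 0. The eigenspace has dimension 5 - 3 = 2, so there are 2 Jordan blocks; the rank sequence gives block sizes [3, 2].

Assembling the blocks gives the Jordan form J above.

J = [[2, 1, 0, 0, 0], [0, 2, 1, 0, 0], [0, 0, 2, 0, 0], [0, 0, 0, 2, 1], [0, 0, 0, 0, 2]]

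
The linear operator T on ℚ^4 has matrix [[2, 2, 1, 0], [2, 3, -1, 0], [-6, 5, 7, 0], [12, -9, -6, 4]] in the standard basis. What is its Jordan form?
J = [[4, 1, 0, 0], [0, 4, 1, 0], [0, 0, 4, 0], [0, 0, 0, 4]]

The characteristic polynomial is det(xI - A) = (x - 4)^4, so the eigenvalues are 4 (algebraic multiplicity 4).

For λ = 4: rank(A - 4I) = 2, rank((A - 4I)^2) = 1, rank((A - 4I)^3) = 0. The eigenspace has dimension 4 - 2 = 2, so there are 2 Jordan blocks; the rank sequence gives block sizes [3, 1].

Assembling the blocks gives the Jordan form J above.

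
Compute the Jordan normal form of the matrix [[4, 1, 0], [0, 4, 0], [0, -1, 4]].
J = [[4, 1, 0], [0, 4, 0], [0, 0, 4]]

The characteristic polynomial is det(xI - A) = (x - 4)^3, so the eigenvalues are 4 (algebraic multiplicity 3).

For λ = 4: rank(A - 4I) = 1, rank((A - 4I)^2) = 0. The eigenspace has dimension 3 - 1 = 2, so there are 2 Jordan blocks; the rank sequence gives block sizes [2, 1].

Assembling the blocks gives the Jordan form J above.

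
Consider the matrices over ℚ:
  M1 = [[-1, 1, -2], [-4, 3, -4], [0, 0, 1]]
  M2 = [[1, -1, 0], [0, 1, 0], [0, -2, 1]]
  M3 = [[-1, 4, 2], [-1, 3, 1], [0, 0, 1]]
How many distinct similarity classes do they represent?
Characteristic polynomials: χ_{M1} = (x - 1)^3, χ_{M2} = (x - 1)^3, χ_{M3} = (x - 1)^3.

{M1, M2, M3}: invariant factors x - 1, (x - 1)^2.

Matrices are similar if and only if their invariant-factor lists agree; the partition into similarity classes is {M1, M2, M3}.

1 class: {M1, M2, M3}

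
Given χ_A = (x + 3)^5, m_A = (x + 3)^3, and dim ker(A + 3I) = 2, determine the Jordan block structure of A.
Jordan blocks: (-3, 3), (-3, 2)

λ = -3: algebraic multiplicity 5 (exponent in χ_A), largest block size 3 (exponent in m_A), 2 blocks (geometric multiplicity). These force block sizes [3, 2].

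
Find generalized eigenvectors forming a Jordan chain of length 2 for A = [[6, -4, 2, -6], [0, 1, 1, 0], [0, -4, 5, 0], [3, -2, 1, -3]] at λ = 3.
We seek v_1 ∈ ker((A - 3I)^2) \ ker(A - 3I), then set v_{i+1} = (A - 3I) v_i.

One such chain is v_1 = [[0, 0, 1, 0]]^T, v_2 = [[2, 1, 2, 1]]^T. Check: (A - 3I) v_2 = [[0, 0, 0, 0]]^T = 0.

v_1 = [[0, 0, 1, 0]]^T, v_2 = [[2, 1, 2, 1]]^T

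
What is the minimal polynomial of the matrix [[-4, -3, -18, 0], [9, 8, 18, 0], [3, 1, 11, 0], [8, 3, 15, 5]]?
m_A(x) = (x - 5)^2

The characteristic polynomial factors as (x - 5)^4. The minimal polynomial is ∏(x - λ)^{k_λ} where k_λ is the size of the largest Jordan block at λ.

For λ = 5: rank(A - 5I) = 2, and the largest Jordan block has size 2 (the smallest k with rank((A - 5I)^k) = rank((A - 5I)^(k+1))).

So m_A(x) = (x - 5)^2.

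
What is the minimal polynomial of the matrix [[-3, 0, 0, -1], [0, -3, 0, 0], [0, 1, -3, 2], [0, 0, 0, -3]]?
m_A(x) = (x + 3)^2

The characteristic polynomial factors as (x + 3)^4. The minimal polynomial is ∏(x - λ)^{k_λ} where k_λ is the size of the largest Jordan block at λ.

For λ = -3: rank(A + 3I) = 2, and the largest Jordan block has size 2 (the smallest k with rank((A + 3I)^k) = rank((A + 3I)^(k+1))).

So m_A(x) = (x + 3)^2.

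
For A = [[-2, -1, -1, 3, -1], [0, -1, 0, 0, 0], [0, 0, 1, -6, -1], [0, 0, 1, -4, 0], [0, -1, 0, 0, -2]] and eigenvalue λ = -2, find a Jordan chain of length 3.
We seek v_1 ∈ ker((A + 2I)^3) \ ker((A + 2I)^2), then set v_{i+1} = (A + 2I) v_i.

One such chain is v_1 = [[1, 0, 5, 2, 1]]^T, v_2 = [[0, 0, 2, 1, 0]]^T, v_3 = [[1, 0, 0, 0, 0]]^T. Check: (A + 2I) v_3 = [[0, 0, 0, 0, 0]]^T = 0.

v_1 = [[1, 0, 5, 2, 1]]^T, v_2 = [[0, 0, 2, 1, 0]]^T, v_3 = [[1, 0, 0, 0, 0]]^T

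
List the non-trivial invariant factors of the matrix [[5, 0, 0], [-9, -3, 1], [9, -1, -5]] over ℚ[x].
The Jordan structure of A has elementary divisors (x + 4)^2, (x - 5). Arranging the block sizes at each eigenvalue in decreasing order and taking row products gives the invariant factors.

Invariant factors (smallest first, each dividing the next): (x - 5)(x + 4)^2.

Check: the last factor (x - 5)(x + 4)^2 is the minimal polynomial, and the product (x - 5)(x + 4)^2 is the characteristic polynomial.

(x - 5)(x + 4)^2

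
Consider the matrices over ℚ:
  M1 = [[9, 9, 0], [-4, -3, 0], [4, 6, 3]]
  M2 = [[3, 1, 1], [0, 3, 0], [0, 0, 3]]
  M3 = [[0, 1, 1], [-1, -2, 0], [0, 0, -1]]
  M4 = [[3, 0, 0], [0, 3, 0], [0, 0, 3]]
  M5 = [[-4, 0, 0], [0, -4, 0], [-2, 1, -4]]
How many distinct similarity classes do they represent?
4 classes: {M1, M2}, {M3}, {M4}, {M5}

Characteristic polynomials: χ_{M1} = (x - 3)^3, χ_{M2} = (x - 3)^3, χ_{M3} = (x + 1)^3, χ_{M4} = (x - 3)^3, χ_{M5} = (x + 4)^3.

{M1, M2}: invariant factors x - 3, (x - 3)^2.

{M3}: invariant factors (x + 1)^3.

{M4}: invariant factors x - 3, x - 3, x - 3.

{M5}: invariant factors x + 4, (x + 4)^2.

Matrices are similar if and only if their invariant-factor lists agree; the partition into similarity classes is {M1, M2}, {M3}, {M4}, {M5}.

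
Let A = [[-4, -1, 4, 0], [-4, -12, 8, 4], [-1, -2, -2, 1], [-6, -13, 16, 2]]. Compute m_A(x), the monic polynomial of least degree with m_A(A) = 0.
m_A(x) = (x + 4)^2

The characteristic polynomial factors as (x + 4)^4. The minimal polynomial is ∏(x - λ)^{k_λ} where k_λ is the size of the largest Jordan block at λ.

For λ = -4: rank(A + 4I) = 2, and the largest Jordan block has size 2 (the smallest k with rank((A + 4I)^k) = rank((A + 4I)^(k+1))).

So m_A(x) = (x + 4)^2.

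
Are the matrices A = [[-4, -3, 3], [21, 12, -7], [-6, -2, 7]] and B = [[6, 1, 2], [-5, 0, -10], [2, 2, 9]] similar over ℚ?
Yes.

Two matrices over a field are similar if and only if they have the same invariant factors.

Both A and B have characteristic polynomial (x - 5)^3 and minimal polynomial (x - 5)^2. Computing further, both have invariant factors x - 5, (x - 5)^2. Hence A and B are similar.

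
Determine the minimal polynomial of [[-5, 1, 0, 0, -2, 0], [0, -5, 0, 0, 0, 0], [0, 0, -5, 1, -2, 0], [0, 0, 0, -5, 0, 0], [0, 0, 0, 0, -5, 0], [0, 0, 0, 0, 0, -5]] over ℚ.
The characteristic polynomial factors as (x + 5)^6. The minimal polynomial is ∏(x - λ)^{k_λ} where k_λ is the size of the largest Jordan block at λ.

For λ = -5: rank(A + 5I) = 2, and the largest Jordan block has size 2 (the smallest k with rank((A + 5I)^k) = rank((A + 5I)^(k+1))).

So m_A(x) = (x + 5)^2.

m_A(x) = (x + 5)^2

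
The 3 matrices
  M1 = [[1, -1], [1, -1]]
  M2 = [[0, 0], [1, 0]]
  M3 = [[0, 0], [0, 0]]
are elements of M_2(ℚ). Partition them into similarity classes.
2 classes: {M1, M2}, {M3}

Characteristic polynomials: χ_{M1} = x^2, χ_{M2} = x^2, χ_{M3} = x^2.

{M1, M2}: invariant factors x^2.

{M3}: invariant factors x, x.

Matrices are similar if and only if their invariant-factor lists agree; the partition into similarity classes is {M1, M2}, {M3}.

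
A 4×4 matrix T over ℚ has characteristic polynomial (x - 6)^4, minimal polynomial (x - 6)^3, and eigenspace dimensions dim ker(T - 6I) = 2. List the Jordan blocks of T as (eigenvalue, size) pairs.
λ = 6: algebraic multiplicity 4 (exponent in χ_T), largest block size 3 (exponent in m_T), 2 blocks (geometric multiplicity). These force block sizes [3, 1].

Jordan blocks: (6, 3), (6, 1)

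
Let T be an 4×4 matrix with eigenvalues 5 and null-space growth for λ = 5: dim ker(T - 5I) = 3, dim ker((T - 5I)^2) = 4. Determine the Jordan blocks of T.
Jordan blocks: (5, 2), (5, 1), (5, 1)

λ = 5: successive nullity increments [3, 1] count blocks of size ≥ k; block sizes are [2, 1, 1].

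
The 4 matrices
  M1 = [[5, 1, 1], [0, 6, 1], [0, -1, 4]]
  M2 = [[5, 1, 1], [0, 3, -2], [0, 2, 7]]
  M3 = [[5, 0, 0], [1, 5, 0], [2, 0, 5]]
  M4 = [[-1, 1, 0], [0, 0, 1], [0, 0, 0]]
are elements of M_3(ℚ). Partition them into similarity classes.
Characteristic polynomials: χ_{M1} = (x - 5)^3, χ_{M2} = (x - 5)^3, χ_{M3} = (x - 5)^3, χ_{M4} = x^2(x + 1).

{M1, M2, M3}: invariant factors x - 5, (x - 5)^2.

{M4}: invariant factors x^2(x + 1).

Matrices are similar if and only if their invariant-factor lists agree; the partition into similarity classes is {M1, M2, M3}, {M4}.

2 classes: {M1, M2, M3}, {M4}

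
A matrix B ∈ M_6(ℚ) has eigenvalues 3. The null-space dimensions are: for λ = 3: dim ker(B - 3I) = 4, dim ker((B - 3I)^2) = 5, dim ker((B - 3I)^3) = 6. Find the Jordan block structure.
Jordan blocks: (3, 3), (3, 1), (3, 1), (3, 1)

λ = 3: successive nullity increments [4, 1, 1] count blocks of size ≥ k; block sizes are [3, 1, 1, 1].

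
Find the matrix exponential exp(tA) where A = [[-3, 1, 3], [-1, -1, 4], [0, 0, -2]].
e^{tA} = [[(1 - t)*e^{-2*t}, t*e^{-2*t}, t*(t + 6)*e^{-2*t}/2], [-t*e^{-2*t}, (t + 1)*e^{-2*t}, t*(t + 8)*e^{-2*t}/2], [0, 0, e^{-2*t}]]

A has Jordan form J = [[-2, 1, 0], [0, -2, 1], [0, 0, -2]] with A = PJP^{-1}, so e^{tA} = P e^{tJ} P^{-1}.

For a Jordan block J_k(λ), e^{tJ_k(λ)} = e^{λt} · (I + tN + t^2 N^2/2! + ... + t^{k-1} N^{k-1}/(k-1)!) where N is the nilpotent superdiagonal part.

Assembling the blocks and conjugating back gives the entries of e^{tA} as shown above.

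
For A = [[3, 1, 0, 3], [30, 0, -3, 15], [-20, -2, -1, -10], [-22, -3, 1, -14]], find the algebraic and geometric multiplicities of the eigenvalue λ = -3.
The characteristic polynomial is (x + 3)^4, so the factor x + 3 appears with exponent 4: the algebraic multiplicity is 4.

rank(A + 3I) = 2, so the eigenspace has dimension 4 - 2 = 2: the geometric multiplicity is 2.

Since 2 < 4, A is not diagonalizable.

algebraic multiplicity 4, geometric multiplicity 2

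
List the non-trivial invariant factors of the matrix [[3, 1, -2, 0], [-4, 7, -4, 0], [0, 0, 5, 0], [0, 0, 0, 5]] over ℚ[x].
x - 5, x - 5, (x - 5)^2

The Jordan structure of A has elementary divisors (x - 5)^2, (x - 5), (x - 5). Arranging the block sizes at each eigenvalue in decreasing order and taking row products gives the invariant factors.

Invariant factors (smallest first, each dividing the next): x - 5, x - 5, (x - 5)^2.

Check: the last factor (x - 5)^2 is the minimal polynomial, and the product (x - 5)^4 is the characteristic polynomial.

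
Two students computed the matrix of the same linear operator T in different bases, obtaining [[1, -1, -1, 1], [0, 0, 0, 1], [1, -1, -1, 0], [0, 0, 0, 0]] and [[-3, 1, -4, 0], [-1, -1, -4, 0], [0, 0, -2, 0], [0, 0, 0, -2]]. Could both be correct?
trace(A) = 0 but trace(B) = -8. The trace is a similarity invariant, so A and B are not similar.

No.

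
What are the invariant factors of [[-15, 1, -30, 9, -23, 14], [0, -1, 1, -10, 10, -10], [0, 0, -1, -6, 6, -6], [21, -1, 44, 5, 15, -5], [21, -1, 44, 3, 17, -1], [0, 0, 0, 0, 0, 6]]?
The Jordan structure of A has elementary divisors (x + 1)^3, (x - 2), (x - 6)^2. Arranging the block sizes at each eigenvalue in decreasing order and taking row products gives the invariant factors.

Invariant factors (smallest first, each dividing the next): (x - 6)^2(x - 2)(x + 1)^3.

Check: the last factor (x - 6)^2(x - 2)(x + 1)^3 is the minimal polynomial, and the product (x - 6)^2(x - 2)(x + 1)^3 is the characteristic polynomial.

(x - 6)^2(x - 2)(x + 1)^3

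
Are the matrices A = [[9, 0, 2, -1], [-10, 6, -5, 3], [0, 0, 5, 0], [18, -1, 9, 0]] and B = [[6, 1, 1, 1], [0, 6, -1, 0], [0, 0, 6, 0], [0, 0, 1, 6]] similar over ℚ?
No.

trace(A) = 20 but trace(B) = 24. The trace is a similarity invariant, so A and B are not similar.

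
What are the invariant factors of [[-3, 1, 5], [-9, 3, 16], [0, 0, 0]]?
The Jordan structure of A has elementary divisors x^3. Arranging the block sizes at each eigenvalue in decreasing order and taking row products gives the invariant factors.

Invariant factors (smallest first, each dividing the next): x^3.

Check: the last factor x^3 is the minimal polynomial, and the product x^3 is the characteristic polynomial.

x^3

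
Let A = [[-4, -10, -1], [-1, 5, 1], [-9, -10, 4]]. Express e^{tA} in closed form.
A has Jordan form J = [[-5, 0, 0], [0, 5, 1], [0, 0, 5]] with A = PJP^{-1}, so e^{tA} = P e^{tJ} P^{-1}.

For a Jordan block J_k(λ), e^{tJ_k(λ)} = e^{λt} · (I + tN + t^2 N^2/2! + ... + t^{k-1} N^{k-1}/(k-1)!) where N is the nilpotent superdiagonal part.

Assembling the blocks and conjugating back gives the entries of e^{tA} as shown above.

e^{tA} = [[(t*e^{10*t} + 1)*e^{-5*t}, -2*sinh(5*t), -t*e^{5*t}], [-t*e^{5*t}, e^{5*t}, t*e^{5*t}], [((t - 1)*e^{10*t} + 1)*e^{-5*t}, -2*sinh(5*t), (1 - t)*e^{5*t}]]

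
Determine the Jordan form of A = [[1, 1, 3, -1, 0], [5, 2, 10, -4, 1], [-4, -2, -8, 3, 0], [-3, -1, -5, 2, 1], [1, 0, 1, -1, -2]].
The characteristic polynomial is det(xI - A) = (x + 1)^5, so the eigenvalues are -1 (algebraic multiplicity 5).

For λ = -1: rank(A + I) = 3, rank((A + I)^2) = 1, rank((A + I)^3) = 0. The eigenspace has dimension 5 - 3 = 2, so there are 2 Jordan blocks; the rank sequence gives block sizes [3, 2].

Assembling the blocks gives the Jordan form J above.

J = [[-1, 1, 0, 0, 0], [0, -1, 1, 0, 0], [0, 0, -1, 0, 0], [0, 0, 0, -1, 1], [0, 0, 0, 0, -1]]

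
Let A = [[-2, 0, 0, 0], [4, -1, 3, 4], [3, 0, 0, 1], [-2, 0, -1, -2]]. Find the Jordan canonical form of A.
The characteristic polynomial is det(xI - A) = (x + 1)^3(x + 2), so the eigenvalues are -2 (algebraic multiplicity 1), -1 (algebraic multiplicity 3).

For λ = -2: algebraic multiplicity 1 gives one 1×1 block.

For λ = -1: rank(A + I) = 3, rank((A + I)^2) = 2, rank((A + I)^3) = 1. The eigenspace has dimension 4 - 3 = 1, so there is 1 Jordan block; the rank sequence gives block sizes [3].

Assembling the blocks gives the Jordan form J above.

J = [[-2, 0, 0, 0], [0, -1, 1, 0], [0, 0, -1, 1], [0, 0, 0, -1]]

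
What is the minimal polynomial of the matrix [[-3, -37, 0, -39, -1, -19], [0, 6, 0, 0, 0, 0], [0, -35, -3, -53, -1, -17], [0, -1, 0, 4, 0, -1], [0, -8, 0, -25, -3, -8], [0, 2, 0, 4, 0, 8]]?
The characteristic polynomial factors as (x - 6)^3(x + 3)^3. The minimal polynomial is ∏(x - λ)^{k_λ} where k_λ is the size of the largest Jordan block at λ.

For λ = -3: rank(A + 3I) = 4, and the largest Jordan block has size 2 (the smallest k with rank((A + 3I)^k) = rank((A + 3I)^(k+1))).
For λ = 6: rank(A - 6I) = 4, and the largest Jordan block has size 2 (the smallest k with rank((A - 6I)^k) = rank((A - 6I)^(k+1))).

So m_A(x) = (x - 6)^2(x + 3)^2.

m_A(x) = (x - 6)^2(x + 3)^2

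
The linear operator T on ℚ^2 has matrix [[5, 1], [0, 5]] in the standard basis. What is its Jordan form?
J = [[5, 1], [0, 5]]

The characteristic polynomial is det(xI - A) = (x - 5)^2, so the eigenvalues are 5 (algebraic multiplicity 2).

For λ = 5: rank(A - 5I) = 1, rank((A - 5I)^2) = 0. The eigenspace has dimension 2 - 1 = 1, so there is 1 Jordan block; the rank sequence gives block sizes [2].

Assembling the blocks gives the Jordan form J above.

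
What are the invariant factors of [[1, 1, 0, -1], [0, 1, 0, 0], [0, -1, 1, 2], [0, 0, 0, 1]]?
(x - 1)^2, (x - 1)^2

The Jordan structure of A has elementary divisors (x - 1)^2, (x - 1)^2. Arranging the block sizes at each eigenvalue in decreasing order and taking row products gives the invariant factors.

Invariant factors (smallest first, each dividing the next): (x - 1)^2, (x - 1)^2.

Check: the last factor (x - 1)^2 is the minimal polynomial, and the product (x - 1)^4 is the characteristic polynomial.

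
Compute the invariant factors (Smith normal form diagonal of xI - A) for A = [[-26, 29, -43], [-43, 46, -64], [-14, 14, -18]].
The Jordan structure of A has elementary divisors (x + 4), (x - 3)^2. Arranging the block sizes at each eigenvalue in decreasing order and taking row products gives the invariant factors.

Invariant factors (smallest first, each dividing the next): (x - 3)^2(x + 4).

Check: the last factor (x - 3)^2(x + 4) is the minimal polynomial, and the product (x - 3)^2(x + 4) is the characteristic polynomial.

(x - 3)^2(x + 4)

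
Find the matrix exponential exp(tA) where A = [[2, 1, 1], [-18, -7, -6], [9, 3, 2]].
e^{tA} = [[(3*t + 1)*e^{-t}, t*e^{-t}, t*e^{-t}], [-18*t*e^{-t}, (1 - 6*t)*e^{-t}, -6*t*e^{-t}], [9*t*e^{-t}, 3*t*e^{-t}, (3*t + 1)*e^{-t}]]

A has Jordan form J = [[-1, 1, 0], [0, -1, 0], [0, 0, -1]] with A = PJP^{-1}, so e^{tA} = P e^{tJ} P^{-1}.

For a Jordan block J_k(λ), e^{tJ_k(λ)} = e^{λt} · (I + tN + t^2 N^2/2! + ... + t^{k-1} N^{k-1}/(k-1)!) where N is the nilpotent superdiagonal part.

Assembling the blocks and conjugating back gives the entries of e^{tA} as shown above.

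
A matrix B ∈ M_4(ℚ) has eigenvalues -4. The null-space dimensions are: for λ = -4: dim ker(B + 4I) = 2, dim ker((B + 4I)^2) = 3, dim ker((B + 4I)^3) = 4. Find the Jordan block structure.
λ = -4: successive nullity increments [2, 1, 1] count blocks of size ≥ k; block sizes are [3, 1].

Jordan blocks: (-4, 3), (-4, 1)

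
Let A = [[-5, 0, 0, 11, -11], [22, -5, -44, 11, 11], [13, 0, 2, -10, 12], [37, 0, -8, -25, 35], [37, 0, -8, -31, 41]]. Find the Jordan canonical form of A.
The characteristic polynomial is det(xI - A) = (x - 6)^3(x + 5)^2, so the eigenvalues are -5 (algebraic multiplicity 2), 6 (algebraic multiplicity 3).

For λ = -5: rank(A + 5I) = 3. The eigenspace has dimension 5 - 3 = 2, so there are 2 Jordan blocks; the rank sequence gives block sizes [1, 1].

For λ = 6: rank(A - 6I) = 3, rank((A - 6I)^2) = 2. The eigenspace has dimension 5 - 3 = 2, so there are 2 Jordan blocks; the rank sequence gives block sizes [2, 1].

Assembling the blocks gives the Jordan form J above.

J = [[-5, 0, 0, 0, 0], [0, -5, 0, 0, 0], [0, 0, 6, 1, 0], [0, 0, 0, 6, 0], [0, 0, 0, 0, 6]]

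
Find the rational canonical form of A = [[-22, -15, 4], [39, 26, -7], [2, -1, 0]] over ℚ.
The invariant factors of A (the non-unit diagonal entries of the Smith normal form of xI - A over ℚ[x]) are x(x^2 - 4x - 2), each dividing the next. The characteristic polynomial is their product, x(x^2 - 4x - 2).

The rational canonical form is the block-diagonal matrix of companion matrices C(f_i):
R = [[0, 0, 0], [1, 0, 2], [0, 1, 4]].

Note the characteristic polynomial does not split into linear factors over ℚ, so A has no Jordan form over ℚ; the rational canonical form exists over any field.

R = [[0, 0, 0], [1, 0, 2], [0, 1, 4]]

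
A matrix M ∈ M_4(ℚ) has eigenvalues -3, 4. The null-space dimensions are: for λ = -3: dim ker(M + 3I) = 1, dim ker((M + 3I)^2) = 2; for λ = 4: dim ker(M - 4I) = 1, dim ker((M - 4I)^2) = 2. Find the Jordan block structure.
Jordan blocks: (-3, 2), (4, 2)

λ = -3: successive nullity increments [1, 1] count blocks of size ≥ k; block sizes are [2].
λ = 4: successive nullity increments [1, 1] count blocks of size ≥ k; block sizes are [2].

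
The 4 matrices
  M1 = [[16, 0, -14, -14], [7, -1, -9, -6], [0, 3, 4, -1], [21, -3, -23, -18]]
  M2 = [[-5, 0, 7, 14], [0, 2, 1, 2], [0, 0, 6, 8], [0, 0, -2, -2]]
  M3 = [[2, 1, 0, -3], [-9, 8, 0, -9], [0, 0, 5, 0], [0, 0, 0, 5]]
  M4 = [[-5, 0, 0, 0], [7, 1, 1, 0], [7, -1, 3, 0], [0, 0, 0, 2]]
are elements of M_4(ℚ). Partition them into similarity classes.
2 classes: {M1, M2, M4}, {M3}

Characteristic polynomials: χ_{M1} = (x - 2)^3(x + 5), χ_{M2} = (x - 2)^3(x + 5), χ_{M3} = (x - 5)^4, χ_{M4} = (x - 2)^3(x + 5).

{M1, M2, M4}: invariant factors x - 2, (x - 2)^2(x + 5).

{M3}: invariant factors x - 5, x - 5, (x - 5)^2.

Matrices are similar if and only if their invariant-factor lists agree; the partition into similarity classes is {M1, M2, M4}, {M3}.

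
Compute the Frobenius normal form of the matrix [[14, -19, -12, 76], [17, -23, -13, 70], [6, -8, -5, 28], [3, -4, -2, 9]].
The invariant factors of A (the non-unit diagonal entries of the Smith normal form of xI - A over ℚ[x]) are (x + 5)(x^3 - 4x - 1), each dividing the next. The characteristic polynomial is their product, (x + 5)(x^3 - 4x - 1).

The rational canonical form is the block-diagonal matrix of companion matrices C(f_i):
R = [[0, 0, 0, 5], [1, 0, 0, 21], [0, 1, 0, 4], [0, 0, 1, -5]].

Note the characteristic polynomial does not split into linear factors over ℚ, so A has no Jordan form over ℚ; the rational canonical form exists over any field.

R = [[0, 0, 0, 5], [1, 0, 0, 21], [0, 1, 0, 4], [0, 0, 1, -5]]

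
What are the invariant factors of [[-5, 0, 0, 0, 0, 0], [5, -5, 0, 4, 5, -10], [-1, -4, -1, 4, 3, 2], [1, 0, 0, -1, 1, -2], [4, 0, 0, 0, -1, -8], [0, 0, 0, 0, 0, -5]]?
x + 5, (x + 1)(x + 5), (x + 1)^2(x + 5)

The Jordan structure of A has elementary divisors (x + 5), (x + 5), (x + 5), (x + 1)^2, (x + 1). Arranging the block sizes at each eigenvalue in decreasing order and taking row products gives the invariant factors.

Invariant factors (smallest first, each dividing the next): x + 5, (x + 1)(x + 5), (x + 1)^2(x + 5).

Check: the last factor (x + 1)^2(x + 5) is the minimal polynomial, and the product (x + 1)^3(x + 5)^3 is the characteristic polynomial.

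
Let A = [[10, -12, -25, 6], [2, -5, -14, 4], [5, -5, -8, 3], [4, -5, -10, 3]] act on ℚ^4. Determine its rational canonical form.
The invariant factors of A (the non-unit diagonal entries of the Smith normal form of xI - A over ℚ[x]) are (x^2 + 3)^2, each dividing the next. The characteristic polynomial is their product, (x^2 + 3)^2.

The rational canonical form is the block-diagonal matrix of companion matrices C(f_i):
R = [[0, 0, 0, -9], [1, 0, 0, 0], [0, 1, 0, -6], [0, 0, 1, 0]].

Note the characteristic polynomial does not split into linear factors over ℚ, so A has no Jordan form over ℚ; the rational canonical form exists over any field.

R = [[0, 0, 0, -9], [1, 0, 0, 0], [0, 1, 0, -6], [0, 0, 1, 0]]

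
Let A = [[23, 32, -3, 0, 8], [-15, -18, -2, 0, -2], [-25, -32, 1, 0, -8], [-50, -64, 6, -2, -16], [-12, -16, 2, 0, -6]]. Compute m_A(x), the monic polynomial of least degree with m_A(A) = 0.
m_A(x) = (x - 6)(x + 2)^3

The characteristic polynomial factors as (x - 6)(x + 2)^4. The minimal polynomial is ∏(x - λ)^{k_λ} where k_λ is the size of the largest Jordan block at λ.

For λ = -2: rank(A + 2I) = 3, and the largest Jordan block has size 3 (the smallest k with rank((A + 2I)^k) = rank((A + 2I)^(k+1))).
For λ = 6: rank(A - 6I) = 4, and the largest Jordan block has size 1 (the smallest k with rank((A - 6I)^k) = rank((A - 6I)^(k+1))).

So m_A(x) = (x - 6)(x + 2)^3.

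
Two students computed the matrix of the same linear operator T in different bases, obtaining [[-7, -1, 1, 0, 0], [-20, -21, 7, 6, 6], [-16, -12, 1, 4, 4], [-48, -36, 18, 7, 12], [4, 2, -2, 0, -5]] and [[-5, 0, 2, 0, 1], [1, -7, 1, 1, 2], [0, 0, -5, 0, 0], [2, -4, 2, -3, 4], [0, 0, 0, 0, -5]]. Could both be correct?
Yes.

Two matrices over a field are similar if and only if they have the same invariant factors.

Both A and B have characteristic polynomial (x + 5)^5 and minimal polynomial (x + 5)^3. Computing further, both have invariant factors x + 5, x + 5, (x + 5)^3. Hence A and B are similar.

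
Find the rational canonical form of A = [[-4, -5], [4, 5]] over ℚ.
The invariant factors of A (the non-unit diagonal entries of the Smith normal form of xI - A over ℚ[x]) are x(x - 1), each dividing the next. The characteristic polynomial is their product, x(x - 1).

The rational canonical form is the block-diagonal matrix of companion matrices C(f_i):
R = [[0, 0], [1, 1]].

R = [[0, 0], [1, 1]]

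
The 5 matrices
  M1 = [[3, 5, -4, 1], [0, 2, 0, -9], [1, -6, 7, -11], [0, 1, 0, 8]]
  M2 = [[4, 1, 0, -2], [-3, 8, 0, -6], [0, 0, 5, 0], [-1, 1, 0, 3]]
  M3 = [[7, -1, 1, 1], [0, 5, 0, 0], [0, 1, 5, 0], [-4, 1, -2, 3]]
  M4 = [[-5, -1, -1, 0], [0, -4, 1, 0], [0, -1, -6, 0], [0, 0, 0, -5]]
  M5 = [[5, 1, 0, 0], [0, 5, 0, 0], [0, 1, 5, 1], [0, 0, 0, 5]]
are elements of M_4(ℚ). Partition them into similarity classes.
3 classes: {M1, M3, M5}, {M2}, {M4}

Characteristic polynomials: χ_{M1} = (x - 5)^4, χ_{M2} = (x - 5)^4, χ_{M3} = (x - 5)^4, χ_{M4} = (x + 5)^4, χ_{M5} = (x - 5)^4.

{M1, M3, M5}: invariant factors (x - 5)^2, (x - 5)^2.

{M2}: invariant factors x - 5, x - 5, (x - 5)^2.

{M4}: invariant factors x + 5, x + 5, (x + 5)^2.

Matrices are similar if and only if their invariant-factor lists agree; the partition into similarity classes is {M1, M3, M5}, {M2}, {M4}.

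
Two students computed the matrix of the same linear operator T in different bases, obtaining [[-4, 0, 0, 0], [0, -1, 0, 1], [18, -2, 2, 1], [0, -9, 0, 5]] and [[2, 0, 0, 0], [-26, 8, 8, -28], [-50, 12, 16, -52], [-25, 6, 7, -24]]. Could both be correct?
No.

Both have characteristic polynomial (x - 2)^3(x + 4), but the minimal polynomial of A is (x - 2)^3(x + 4) while the minimal polynomial of B is (x - 2)^2(x + 4). The minimal polynomial is a similarity invariant, so A and B are not similar.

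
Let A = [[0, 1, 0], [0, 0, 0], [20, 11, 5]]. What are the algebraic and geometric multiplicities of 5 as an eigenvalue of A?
algebraic multiplicity 1, geometric multiplicity 1

The characteristic polynomial is x^2(x - 5), so the factor x - 5 appears with exponent 1: the algebraic multiplicity is 1.

rank(A - 5I) = 2, so the eigenspace has dimension 3 - 2 = 1: the geometric multiplicity is 1.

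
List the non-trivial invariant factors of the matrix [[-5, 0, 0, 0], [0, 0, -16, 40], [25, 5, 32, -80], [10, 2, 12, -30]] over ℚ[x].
The Jordan structure of A has elementary divisors (x + 5), x^2, (x - 2). Arranging the block sizes at each eigenvalue in decreasing order and taking row products gives the invariant factors.

Invariant factors (smallest first, each dividing the next): x^2(x - 2)(x + 5).

Check: the last factor x^2(x - 2)(x + 5) is the minimal polynomial, and the product x^2(x - 2)(x + 5) is the characteristic polynomial.

x^2(x - 2)(x + 5)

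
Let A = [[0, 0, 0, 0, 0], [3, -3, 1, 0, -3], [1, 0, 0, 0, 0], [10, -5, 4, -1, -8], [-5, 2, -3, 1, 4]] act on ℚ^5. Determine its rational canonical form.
R = [[0, 0, 0, 0, 0], [1, 0, 0, 0, 0], [0, 1, 0, 0, -3], [0, 0, 1, 0, -1], [0, 0, 0, 1, 0]]

The invariant factors of A (the non-unit diagonal entries of the Smith normal form of xI - A over ℚ[x]) are x^2(x^3 + x + 3), each dividing the next. The characteristic polynomial is their product, x^2(x^3 + x + 3).

The rational canonical form is the block-diagonal matrix of companion matrices C(f_i):
R = [[0, 0, 0, 0, 0], [1, 0, 0, 0, 0], [0, 1, 0, 0, -3], [0, 0, 1, 0, -1], [0, 0, 0, 1, 0]].

Note the characteristic polynomial does not split into linear factors over ℚ, so A has no Jordan form over ℚ; the rational canonical form exists over any field.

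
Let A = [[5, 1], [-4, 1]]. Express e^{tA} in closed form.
A has Jordan form J = [[3, 1], [0, 3]] with A = PJP^{-1}, so e^{tA} = P e^{tJ} P^{-1}.

For a Jordan block J_k(λ), e^{tJ_k(λ)} = e^{λt} · (I + tN + t^2 N^2/2! + ... + t^{k-1} N^{k-1}/(k-1)!) where N is the nilpotent superdiagonal part.

Assembling the blocks and conjugating back gives the entries of e^{tA} as shown above.

e^{tA} = [[(2*t + 1)*e^{3*t}, t*e^{3*t}], [-4*t*e^{3*t}, (1 - 2*t)*e^{3*t}]]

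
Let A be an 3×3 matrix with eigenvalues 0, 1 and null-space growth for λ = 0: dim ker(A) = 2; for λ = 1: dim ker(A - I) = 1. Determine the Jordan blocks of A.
Jordan blocks: (0, 1), (0, 1), (1, 1)

λ = 0: successive nullity increments [2] count blocks of size ≥ k; block sizes are [1, 1].
λ = 1: successive nullity increments [1] count blocks of size ≥ k; block sizes are [1].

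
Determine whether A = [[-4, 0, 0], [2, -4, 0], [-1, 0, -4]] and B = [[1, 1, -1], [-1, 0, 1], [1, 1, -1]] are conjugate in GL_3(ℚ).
trace(A) = -12 but trace(B) = 0. The trace is a similarity invariant, so A and B are not similar.

No.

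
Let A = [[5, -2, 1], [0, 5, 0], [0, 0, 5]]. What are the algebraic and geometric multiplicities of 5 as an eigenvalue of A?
The characteristic polynomial is (x - 5)^3, so the factor x - 5 appears with exponent 3: the algebraic multiplicity is 3.

rank(A - 5I) = 1, so the eigenspace has dimension 3 - 1 = 2: the geometric multiplicity is 2.

Since 2 < 3, A is not diagonalizable.

algebraic multiplicity 3, geometric multiplicity 2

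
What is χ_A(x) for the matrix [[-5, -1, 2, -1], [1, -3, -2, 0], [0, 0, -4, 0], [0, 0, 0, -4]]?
χ_A(x) = (x + 4)^4

xI - A = [[x + 5, 1, -2, 1], [-1, x + 3, 2, 0], [0, 0, x + 4, 0], [0, 0, 0, x + 4]].

Expanding det(xI - A) along the first row:
det(xI - A) = + (x + 5)·det([[x + 3, 2, 0], [0, x + 4, 0], [0, 0, x + 4]]) - (1)·det([[-1, 2, 0], [0, x + 4, 0], [0, 0, x + 4]]) + (-2)·det([[-1, x + 3, 0], [0, 0, 0], [0, 0, x + 4]]) - (1)·det([[-1, x + 3, 2], [0, 0, x + 4], [0, 0, 0]]).

Evaluating gives χ_A(x) = x^4 + 16x^3 + 96x^2 + 256x + 256 = (x + 4)^4.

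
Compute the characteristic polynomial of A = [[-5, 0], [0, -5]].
χ_A(x) = (x + 5)^2

xI - A = [[x + 5, 0], [0, x + 5]].

Expanding det(xI - A) along the first row:
det(xI - A) = + (x + 5)·det([[x + 5]]) - (0)·det([[0]]).

Evaluating gives χ_A(x) = x^2 + 10x + 25 = (x + 5)^2.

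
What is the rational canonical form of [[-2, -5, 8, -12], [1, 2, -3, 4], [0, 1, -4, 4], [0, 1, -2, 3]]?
R = [[0, 0, 0, -2], [1, 0, 0, 2], [0, 1, 0, 4], [0, 0, 1, -1]]

The invariant factors of A (the non-unit diagonal entries of the Smith normal form of xI - A over ℚ[x]) are (x + 1)(x^3 - 4x + 2), each dividing the next. The characteristic polynomial is their product, (x + 1)(x^3 - 4x + 2).

The rational canonical form is the block-diagonal matrix of companion matrices C(f_i):
R = [[0, 0, 0, -2], [1, 0, 0, 2], [0, 1, 0, 4], [0, 0, 1, -1]].

Note the characteristic polynomial does not split into linear factors over ℚ, so A has no Jordan form over ℚ; the rational canonical form exists over any field.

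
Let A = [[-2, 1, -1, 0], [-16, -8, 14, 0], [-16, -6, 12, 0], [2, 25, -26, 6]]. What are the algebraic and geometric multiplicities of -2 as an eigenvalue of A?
algebraic multiplicity 2, geometric multiplicity 1

The characteristic polynomial is (x - 6)^2(x + 2)^2, so the factor x + 2 appears with exponent 2: the algebraic multiplicity is 2.

rank(A + 2I) = 3, so the eigenspace has dimension 4 - 3 = 1: the geometric multiplicity is 1.

Since 1 < 2, A is not diagonalizable.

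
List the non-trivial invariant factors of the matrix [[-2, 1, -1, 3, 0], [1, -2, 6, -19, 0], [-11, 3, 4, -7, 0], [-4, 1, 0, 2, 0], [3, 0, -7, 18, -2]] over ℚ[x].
The Jordan structure of A has elementary divisors (x + 2)^2, (x + 2), (x - 3)^2. Arranging the block sizes at each eigenvalue in decreasing order and taking row products gives the invariant factors.

Invariant factors (smallest first, each dividing the next): x + 2, (x - 3)^2(x + 2)^2.

Check: the last factor (x - 3)^2(x + 2)^2 is the minimal polynomial, and the product (x - 3)^2(x + 2)^3 is the characteristic polynomial.

x + 2, (x - 3)^2(x + 2)^2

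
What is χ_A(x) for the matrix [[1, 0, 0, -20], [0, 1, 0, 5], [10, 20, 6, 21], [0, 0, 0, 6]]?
xI - A = [[x - 1, 0, 0, 20], [0, x - 1, 0, -5], [-10, -20, x - 6, -21], [0, 0, 0, x - 6]].

Expanding det(xI - A) along the first row:
det(xI - A) = + (x - 1)·det([[x - 1, 0, -5], [-20, x - 6, -21], [0, 0, x - 6]]) - (0)·det([[0, 0, -5], [-10, x - 6, -21], [0, 0, x - 6]]) + (0)·det([[0, x - 1, -5], [-10, -20, -21], [0, 0, x - 6]]) - (20)·det([[0, x - 1, 0], [-10, -20, x - 6], [0, 0, 0]]).

Evaluating gives χ_A(x) = x^4 - 14x^3 + 61x^2 - 84x + 36 = (x - 6)^2(x - 1)^2.

χ_A(x) = (x - 6)^2(x - 1)^2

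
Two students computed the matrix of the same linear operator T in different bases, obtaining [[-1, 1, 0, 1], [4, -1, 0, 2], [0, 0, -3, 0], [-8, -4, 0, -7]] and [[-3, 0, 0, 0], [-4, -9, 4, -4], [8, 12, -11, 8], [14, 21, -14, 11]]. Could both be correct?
Yes.

Two matrices over a field are similar if and only if they have the same invariant factors.

Both A and B have characteristic polynomial (x + 3)^4 and minimal polynomial (x + 3)^2. Computing further, both have invariant factors x + 3, x + 3, (x + 3)^2. Hence A and B are similar.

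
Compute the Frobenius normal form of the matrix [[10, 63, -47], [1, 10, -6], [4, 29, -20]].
R = [[0, 0, 5], [1, 0, 1], [0, 1, 0]]

The invariant factors of A (the non-unit diagonal entries of the Smith normal form of xI - A over ℚ[x]) are x^3 - x - 5, each dividing the next. The characteristic polynomial is their product, x^3 - x - 5.

The rational canonical form is the block-diagonal matrix of companion matrices C(f_i):
R = [[0, 0, 5], [1, 0, 1], [0, 1, 0]].

Note the characteristic polynomial does not split into linear factors over ℚ, so A has no Jordan form over ℚ; the rational canonical form exists over any field.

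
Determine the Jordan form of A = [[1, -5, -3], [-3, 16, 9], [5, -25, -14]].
The characteristic polynomial is det(xI - A) = (x - 1)^3, so the eigenvalues are 1 (algebraic multiplicity 3).

For λ = 1: rank(A - I) = 2, rank((A - I)^2) = 1, rank((A - I)^3) = 0. The eigenspace has dimension 3 - 2 = 1, so there is 1 Jordan block; the rank sequence gives block sizes [3].

Assembling the blocks gives the Jordan form J above.

J = [[1, 1, 0], [0, 1, 1], [0, 0, 1]]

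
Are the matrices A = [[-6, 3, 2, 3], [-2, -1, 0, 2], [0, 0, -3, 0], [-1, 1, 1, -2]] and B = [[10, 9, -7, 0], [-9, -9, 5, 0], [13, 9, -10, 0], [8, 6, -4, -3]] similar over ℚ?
Two matrices over a field are similar if and only if they have the same invariant factors.

Both A and B have characteristic polynomial (x + 3)^4 and minimal polynomial (x + 3)^3. Computing further, both have invariant factors x + 3, (x + 3)^3. Hence A and B are similar.

Yes.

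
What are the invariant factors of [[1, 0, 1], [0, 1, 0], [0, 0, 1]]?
The Jordan structure of A has elementary divisors (x - 1)^2, (x - 1). Arranging the block sizes at each eigenvalue in decreasing order and taking row products gives the invariant factors.

Invariant factors (smallest first, each dividing the next): x - 1, (x - 1)^2.

Check: the last factor (x - 1)^2 is the minimal polynomial, and the product (x - 1)^3 is the characteristic polynomial.

x - 1, (x - 1)^2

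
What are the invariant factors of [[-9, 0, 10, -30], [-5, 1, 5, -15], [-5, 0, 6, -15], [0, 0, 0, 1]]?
The Jordan structure of A has elementary divisors (x + 4), (x - 1), (x - 1), (x - 1). Arranging the block sizes at each eigenvalue in decreasing order and taking row products gives the invariant factors.

Invariant factors (smallest first, each dividing the next): x - 1, x - 1, (x - 1)(x + 4).

Check: the last factor (x - 1)(x + 4) is the minimal polynomial, and the product (x - 1)^3(x + 4) is the characteristic polynomial.

x - 1, x - 1, (x - 1)(x + 4)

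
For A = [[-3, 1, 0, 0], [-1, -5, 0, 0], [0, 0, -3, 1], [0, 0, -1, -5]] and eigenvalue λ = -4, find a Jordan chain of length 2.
We seek v_1 ∈ ker((A + 4I)^2) \ ker(A + 4I), then set v_{i+1} = (A + 4I) v_i.

One such chain is v_1 = [[-2, 3, 0, 0]]^T, v_2 = [[1, -1, 0, 0]]^T. Check: (A + 4I) v_2 = [[0, 0, 0, 0]]^T = 0.

v_1 = [[-2, 3, 0, 0]]^T, v_2 = [[1, -1, 0, 0]]^T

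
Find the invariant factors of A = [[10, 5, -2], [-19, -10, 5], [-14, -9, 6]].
The Jordan structure of A has elementary divisors (x - 2)^3. Arranging the block sizes at each eigenvalue in decreasing order and taking row products gives the invariant factors.

Invariant factors (smallest first, each dividing the next): (x - 2)^3.

Check: the last factor (x - 2)^3 is the minimal polynomial, and the product (x - 2)^3 is the characteristic polynomial.

(x - 2)^3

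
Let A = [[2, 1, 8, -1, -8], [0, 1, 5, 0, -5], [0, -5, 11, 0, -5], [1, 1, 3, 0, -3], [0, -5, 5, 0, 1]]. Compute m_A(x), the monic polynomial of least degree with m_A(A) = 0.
m_A(x) = (x - 6)(x - 1)^2

The characteristic polynomial factors as (x - 6)^2(x - 1)^3. The minimal polynomial is ∏(x - λ)^{k_λ} where k_λ is the size of the largest Jordan block at λ.

For λ = 1: rank(A - I) = 3, and the largest Jordan block has size 2 (the smallest k with rank((A - I)^k) = rank((A - I)^(k+1))).
For λ = 6: rank(A - 6I) = 3, and the largest Jordan block has size 1 (the smallest k with rank((A - 6I)^k) = rank((A - 6I)^(k+1))).

So m_A(x) = (x - 6)(x - 1)^2.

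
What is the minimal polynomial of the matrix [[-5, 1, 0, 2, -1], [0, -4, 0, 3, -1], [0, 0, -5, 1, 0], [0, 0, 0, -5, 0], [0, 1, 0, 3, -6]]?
The characteristic polynomial factors as (x + 5)^5. The minimal polynomial is ∏(x - λ)^{k_λ} where k_λ is the size of the largest Jordan block at λ.

For λ = -5: rank(A + 5I) = 2, and the largest Jordan block has size 2 (the smallest k with rank((A + 5I)^k) = rank((A + 5I)^(k+1))).

So m_A(x) = (x + 5)^2.

m_A(x) = (x + 5)^2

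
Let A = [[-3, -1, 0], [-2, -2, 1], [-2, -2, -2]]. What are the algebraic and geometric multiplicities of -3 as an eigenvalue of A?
The characteristic polynomial is (x + 2)^2(x + 3), so the factor x + 3 appears with exponent 1: the algebraic multiplicity is 1.

rank(A + 3I) = 2, so the eigenspace has dimension 3 - 2 = 1: the geometric multiplicity is 1.

algebraic multiplicity 1, geometric multiplicity 1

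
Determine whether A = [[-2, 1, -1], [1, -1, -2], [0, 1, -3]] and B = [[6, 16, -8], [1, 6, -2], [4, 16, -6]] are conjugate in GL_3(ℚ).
No.

trace(A) = -6 but trace(B) = 6. The trace is a similarity invariant, so A and B are not similar.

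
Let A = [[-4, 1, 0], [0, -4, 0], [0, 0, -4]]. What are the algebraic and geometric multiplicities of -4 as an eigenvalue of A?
algebraic multiplicity 3, geometric multiplicity 2

The characteristic polynomial is (x + 4)^3, so the factor x + 4 appears with exponent 3: the algebraic multiplicity is 3.

rank(A + 4I) = 1, so the eigenspace has dimension 3 - 1 = 2: the geometric multiplicity is 2.

Since 2 < 3, A is not diagonalizable.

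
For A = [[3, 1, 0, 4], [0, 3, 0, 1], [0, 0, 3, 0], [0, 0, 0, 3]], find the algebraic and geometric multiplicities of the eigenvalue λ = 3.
The characteristic polynomial is (x - 3)^4, so the factor x - 3 appears with exponent 4: the algebraic multiplicity is 4.

rank(A - 3I) = 2, so the eigenspace has dimension 4 - 2 = 2: the geometric multiplicity is 2.

Since 2 < 4, A is not diagonalizable.

algebraic multiplicity 4, geometric multiplicity 2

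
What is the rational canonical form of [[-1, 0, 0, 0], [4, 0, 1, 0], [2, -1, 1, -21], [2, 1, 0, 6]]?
The invariant factors of A (the non-unit diagonal entries of the Smith normal form of xI - A over ℚ[x]) are x + 1, (x - 5)(x - 3)(x + 1), each dividing the next. The characteristic polynomial is their product, (x - 5)(x - 3)(x + 1)^2.

The rational canonical form is the block-diagonal matrix of companion matrices C(f_i):
R = [[-1, 0, 0, 0], [0, 0, 0, -15], [0, 1, 0, -7], [0, 0, 1, 7]].

R = [[-1, 0, 0, 0], [0, 0, 0, -15], [0, 1, 0, -7], [0, 0, 1, 7]]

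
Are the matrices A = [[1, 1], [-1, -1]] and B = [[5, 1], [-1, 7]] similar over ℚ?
No.

trace(A) = 0 but trace(B) = 12. The trace is a similarity invariant, so A and B are not similar.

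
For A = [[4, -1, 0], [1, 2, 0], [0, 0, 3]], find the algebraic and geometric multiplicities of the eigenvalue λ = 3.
algebraic multiplicity 3, geometric multiplicity 2

The characteristic polynomial is (x - 3)^3, so the factor x - 3 appears with exponent 3: the algebraic multiplicity is 3.

rank(A - 3I) = 1, so the eigenspace has dimension 3 - 1 = 2: the geometric multiplicity is 2.

Since 2 < 3, A is not diagonalizable.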